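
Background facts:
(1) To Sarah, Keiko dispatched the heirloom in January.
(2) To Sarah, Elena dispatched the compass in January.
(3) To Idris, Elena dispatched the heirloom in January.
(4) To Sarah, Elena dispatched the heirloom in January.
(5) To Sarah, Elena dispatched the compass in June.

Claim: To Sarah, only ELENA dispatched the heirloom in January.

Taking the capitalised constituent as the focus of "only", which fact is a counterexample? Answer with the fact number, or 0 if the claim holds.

Focus (in capitals) is "Elena" — the agent. "Only" excludes alternative agents while holding fixed same thing, recipient, setting (the heirloom / Sarah / in January).
Fact (1) matches on same thing, recipient, setting (the heirloom / Sarah / in January), but has agent = Keiko instead. That refutes the claim.

1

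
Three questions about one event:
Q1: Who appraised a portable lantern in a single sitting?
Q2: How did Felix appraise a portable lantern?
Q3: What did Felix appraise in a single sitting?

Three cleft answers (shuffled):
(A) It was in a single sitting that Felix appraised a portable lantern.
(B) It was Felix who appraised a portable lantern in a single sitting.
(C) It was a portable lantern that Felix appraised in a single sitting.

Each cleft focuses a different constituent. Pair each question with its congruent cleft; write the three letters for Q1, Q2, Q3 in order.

BAC

Q1 asks about the subject (agent); cleft (B) focuses "Felix", which is the subject (agent) — so Q1 → B.
Q2 asks about the manner; cleft (A) focuses "in a single sitting", which is the manner — so Q2 → A.
Q3 asks about the direct object; cleft (C) focuses "a portable lantern", which is the direct object — so Q3 → C.
Mapping: Q1→B, Q2→A, Q3→C.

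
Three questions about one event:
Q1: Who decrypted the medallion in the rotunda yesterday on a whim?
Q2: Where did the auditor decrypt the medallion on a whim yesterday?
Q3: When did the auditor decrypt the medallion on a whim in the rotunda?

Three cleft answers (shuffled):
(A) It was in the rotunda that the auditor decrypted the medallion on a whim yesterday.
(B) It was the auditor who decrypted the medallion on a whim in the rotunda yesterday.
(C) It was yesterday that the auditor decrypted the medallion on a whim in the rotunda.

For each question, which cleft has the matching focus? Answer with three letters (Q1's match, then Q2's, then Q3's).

Q1 asks about the subject (agent); cleft (B) focuses "the auditor", which is the subject (agent) — so Q1 → B.
Q2 asks about the location; cleft (A) focuses "in the rotunda", which is the location — so Q2 → A.
Q3 asks about the time; cleft (C) focuses "yesterday", which is the time — so Q3 → C.
Mapping: Q1→B, Q2→A, Q3→C.

BAC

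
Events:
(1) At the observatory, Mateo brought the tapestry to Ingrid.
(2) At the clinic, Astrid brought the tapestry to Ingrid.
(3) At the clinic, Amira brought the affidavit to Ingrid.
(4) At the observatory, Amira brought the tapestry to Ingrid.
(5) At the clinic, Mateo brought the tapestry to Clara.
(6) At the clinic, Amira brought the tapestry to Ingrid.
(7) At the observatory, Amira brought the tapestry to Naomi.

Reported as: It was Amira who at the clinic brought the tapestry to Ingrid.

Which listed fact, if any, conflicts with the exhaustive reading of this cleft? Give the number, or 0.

Focus of the cleft: "Amira" (the agent). Presupposed background: same thing, recipient, setting (the tapestry / Ingrid / at the clinic).
Exhaustivity: Amira is the only agent satisfying that background.
But fact (2) also has same thing, recipient, setting (the tapestry / Ingrid / at the clinic), with agent = Astrid — so the exhaustive reading fails.

2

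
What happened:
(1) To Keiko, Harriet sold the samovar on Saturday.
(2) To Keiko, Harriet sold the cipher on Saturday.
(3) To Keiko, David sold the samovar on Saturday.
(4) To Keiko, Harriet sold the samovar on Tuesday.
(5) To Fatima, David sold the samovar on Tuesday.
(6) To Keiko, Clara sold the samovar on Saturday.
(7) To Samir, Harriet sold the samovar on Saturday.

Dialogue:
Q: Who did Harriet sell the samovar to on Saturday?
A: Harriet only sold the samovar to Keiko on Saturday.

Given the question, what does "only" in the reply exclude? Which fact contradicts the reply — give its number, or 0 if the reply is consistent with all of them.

7

Answering "Who did ... to ...?" puts focus on the recipient — here, "Keiko".
So "only" ranges over recipients; the rest (Harriet as agent and the samovar as thing and on Saturday as setting) is presupposed.
Fact (7) shares the background with a different recipient (Samir) — counterexample.
(Fact (4) would refute a reading with focus on the setting — but that is not what the question asks.)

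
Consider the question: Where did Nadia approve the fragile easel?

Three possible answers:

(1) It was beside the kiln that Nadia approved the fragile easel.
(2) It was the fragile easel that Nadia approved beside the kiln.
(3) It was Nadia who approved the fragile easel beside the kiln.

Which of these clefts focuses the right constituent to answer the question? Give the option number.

The question word "where" targets the location.
Option (1) clefts "beside the kiln" — that matches what the question asks about.
Option (2) clefts "the fragile easel" — the direct object, not what was asked.
Option (3) clefts "Nadia" — the subject (agent), not what was asked.
So the congruent reply is (1).

1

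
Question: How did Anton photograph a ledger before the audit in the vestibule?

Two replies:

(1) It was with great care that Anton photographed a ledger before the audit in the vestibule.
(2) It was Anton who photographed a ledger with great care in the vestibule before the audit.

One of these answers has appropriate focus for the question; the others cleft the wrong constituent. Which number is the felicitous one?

1

The question word "how" targets the manner.
Option (1) clefts "with great care" — that matches what the question asks about.
Option (2) clefts "Anton" — the subject (agent), not what was asked.
So the congruent reply is (1).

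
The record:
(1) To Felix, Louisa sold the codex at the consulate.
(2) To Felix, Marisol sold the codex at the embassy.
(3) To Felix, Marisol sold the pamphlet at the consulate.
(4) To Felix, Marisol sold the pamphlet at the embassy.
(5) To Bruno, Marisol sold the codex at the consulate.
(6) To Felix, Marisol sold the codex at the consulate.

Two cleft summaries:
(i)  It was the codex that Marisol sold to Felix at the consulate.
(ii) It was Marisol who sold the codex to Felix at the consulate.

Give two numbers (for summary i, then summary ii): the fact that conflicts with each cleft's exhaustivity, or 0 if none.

3, 1

(i): focus "the codex". Looking for same agent, recipient, setting (Marisol / Felix / at the consulate) with some other thing — fact (3) has the pamphlet there. Refuted.
(ii): focus "Marisol". Looking for same thing, recipient, setting (the codex / Felix / at the consulate) with some other agent — fact (1) has Louisa there. Refuted.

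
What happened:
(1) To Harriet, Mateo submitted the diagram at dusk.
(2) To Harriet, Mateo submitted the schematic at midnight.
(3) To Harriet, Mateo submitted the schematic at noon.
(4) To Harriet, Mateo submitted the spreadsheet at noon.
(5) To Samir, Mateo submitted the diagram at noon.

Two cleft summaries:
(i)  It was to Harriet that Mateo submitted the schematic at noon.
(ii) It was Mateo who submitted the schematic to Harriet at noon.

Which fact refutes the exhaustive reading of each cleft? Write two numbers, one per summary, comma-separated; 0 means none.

(i): focus "Harriet". No fact shares agent = Mateo, thing = the schematic, setting = at noon with a different recipient. 0.
(ii): focus "Mateo". No fact shares thing = the schematic, recipient = Harriet, setting = at noon with a different agent. 0.

0, 0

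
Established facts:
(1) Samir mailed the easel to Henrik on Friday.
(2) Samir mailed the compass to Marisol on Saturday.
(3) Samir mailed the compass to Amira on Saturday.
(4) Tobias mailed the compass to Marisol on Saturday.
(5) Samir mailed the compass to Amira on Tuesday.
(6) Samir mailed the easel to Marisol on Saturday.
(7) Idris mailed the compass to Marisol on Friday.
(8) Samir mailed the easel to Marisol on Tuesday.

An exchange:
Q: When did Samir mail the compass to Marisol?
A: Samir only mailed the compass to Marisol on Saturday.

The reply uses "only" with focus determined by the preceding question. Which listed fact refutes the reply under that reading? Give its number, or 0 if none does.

0

The question "When did ...?" targets the setting, so in the reply the focus falls on "on Saturday".
"Only" then excludes alternative settings while the background — agent = Samir, thing = the compass, recipient = Marisol — is held fixed.
No fact keeps agent = Samir, thing = the compass, recipient = Marisol while changing the setting; every other fact differs on something backgrounded. The reply stands.
(Fact (6) would refute a reading with focus on the thing — but that is not what the question asks.)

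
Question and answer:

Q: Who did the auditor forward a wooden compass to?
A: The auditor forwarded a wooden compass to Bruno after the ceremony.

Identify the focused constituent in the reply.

The wh-word "who" asks about the recipient.
In the answer, "the auditor" and "a wooden compass" are given — repeated from the question.
"after the ceremony" is also new, but it specifies the time, which is not what the question asks about — so it is not the focus.
The constituent filling the recipient gap is "to Bruno"; that is the focus.

to Bruno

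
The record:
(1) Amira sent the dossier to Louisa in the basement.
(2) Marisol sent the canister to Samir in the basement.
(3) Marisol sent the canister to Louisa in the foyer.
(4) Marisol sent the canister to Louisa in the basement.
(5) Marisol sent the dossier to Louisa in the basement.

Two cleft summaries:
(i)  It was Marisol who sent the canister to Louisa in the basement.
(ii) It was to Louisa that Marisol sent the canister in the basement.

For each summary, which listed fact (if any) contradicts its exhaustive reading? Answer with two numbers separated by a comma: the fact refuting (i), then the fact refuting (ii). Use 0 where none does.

0, 2

(i): focus "Marisol". No fact shares thing = the canister, recipient = Louisa, setting = in the basement with a different agent. 0.
(ii): focus "Louisa". Looking for agent = Marisol, thing = the canister, setting = in the basement with some other recipient — fact (2) has Samir there. Refuted.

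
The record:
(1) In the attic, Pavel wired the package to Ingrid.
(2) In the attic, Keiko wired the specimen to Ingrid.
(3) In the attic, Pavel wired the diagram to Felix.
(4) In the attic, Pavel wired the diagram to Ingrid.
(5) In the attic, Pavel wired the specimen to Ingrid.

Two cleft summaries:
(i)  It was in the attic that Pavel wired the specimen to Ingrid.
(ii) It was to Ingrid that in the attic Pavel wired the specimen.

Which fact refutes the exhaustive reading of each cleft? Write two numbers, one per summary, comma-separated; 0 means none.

0, 0

Summary (i) focuses "in the attic" (the setting); background Pavel as agent and the specimen as thing and Ingrid as recipient. No fact matches that background with a different setting, so 0.
Summary (ii) focuses "Ingrid" (the recipient); background Pavel as agent and the specimen as thing and in the attic as setting. No fact matches that background with a different recipient, so 0.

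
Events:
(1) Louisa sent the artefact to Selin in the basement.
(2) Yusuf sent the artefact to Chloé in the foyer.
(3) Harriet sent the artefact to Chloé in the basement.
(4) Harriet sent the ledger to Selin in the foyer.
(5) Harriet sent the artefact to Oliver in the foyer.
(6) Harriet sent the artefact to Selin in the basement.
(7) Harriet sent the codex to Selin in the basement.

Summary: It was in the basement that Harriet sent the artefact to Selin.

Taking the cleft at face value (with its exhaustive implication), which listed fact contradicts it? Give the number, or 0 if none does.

0

Focus of the cleft: "in the basement" (the setting). Presupposed background: same agent, thing, recipient (Harriet / the artefact / Selin).
Exhaustivity: in the basement is the only setting satisfying that background.
No listed fact matches the background with a different setting. Exhaustivity holds.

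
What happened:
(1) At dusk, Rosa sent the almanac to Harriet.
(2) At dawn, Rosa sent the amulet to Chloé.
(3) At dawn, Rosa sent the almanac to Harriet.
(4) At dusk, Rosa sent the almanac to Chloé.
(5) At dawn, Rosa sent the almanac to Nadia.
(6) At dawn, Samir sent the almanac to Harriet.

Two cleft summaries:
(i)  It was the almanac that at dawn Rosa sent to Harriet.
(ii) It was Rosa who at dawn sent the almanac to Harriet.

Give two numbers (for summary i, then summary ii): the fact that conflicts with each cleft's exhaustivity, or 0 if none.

0, 6

(i): focus "the almanac". No fact shares agent = Rosa, recipient = Harriet, setting = at dawn with a different thing. 0.
(ii): focus "Rosa". Looking for thing = the almanac, recipient = Harriet, setting = at dawn with some other agent — fact (6) has Samir there. Refuted.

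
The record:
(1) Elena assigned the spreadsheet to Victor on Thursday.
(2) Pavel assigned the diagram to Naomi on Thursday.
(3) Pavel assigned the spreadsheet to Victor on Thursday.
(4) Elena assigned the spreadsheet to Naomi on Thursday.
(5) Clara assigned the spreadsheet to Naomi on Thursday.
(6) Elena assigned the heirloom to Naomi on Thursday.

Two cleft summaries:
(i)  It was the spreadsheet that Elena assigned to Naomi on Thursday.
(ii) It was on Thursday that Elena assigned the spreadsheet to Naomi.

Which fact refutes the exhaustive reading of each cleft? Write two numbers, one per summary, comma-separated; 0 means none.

Summary (i) focuses "the spreadsheet" (the thing); background Elena as agent and Naomi as recipient and on Thursday as setting. Fact (6) matches that background with thing = the heirloom — refutes (i).
Summary (ii) focuses "on Thursday" (the setting); background Elena as agent and the spreadsheet as thing and Naomi as recipient. No fact matches that background with a different setting, so 0.

6, 0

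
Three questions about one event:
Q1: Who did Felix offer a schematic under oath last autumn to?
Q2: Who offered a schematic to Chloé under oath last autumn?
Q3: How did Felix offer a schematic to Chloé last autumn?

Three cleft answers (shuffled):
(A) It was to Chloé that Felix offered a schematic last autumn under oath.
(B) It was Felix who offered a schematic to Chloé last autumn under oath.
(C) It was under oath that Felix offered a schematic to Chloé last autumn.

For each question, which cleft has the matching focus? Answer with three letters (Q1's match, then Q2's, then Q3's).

ABC

Q1 asks about the recipient; cleft (A) focuses "to Chloé", which is the recipient — so Q1 → A.
Q2 asks about the subject (agent); cleft (B) focuses "Felix", which is the subject (agent) — so Q2 → B.
Q3 asks about the manner; cleft (C) focuses "under oath", which is the manner — so Q3 → C.
Mapping: Q1→A, Q2→B, Q3→C.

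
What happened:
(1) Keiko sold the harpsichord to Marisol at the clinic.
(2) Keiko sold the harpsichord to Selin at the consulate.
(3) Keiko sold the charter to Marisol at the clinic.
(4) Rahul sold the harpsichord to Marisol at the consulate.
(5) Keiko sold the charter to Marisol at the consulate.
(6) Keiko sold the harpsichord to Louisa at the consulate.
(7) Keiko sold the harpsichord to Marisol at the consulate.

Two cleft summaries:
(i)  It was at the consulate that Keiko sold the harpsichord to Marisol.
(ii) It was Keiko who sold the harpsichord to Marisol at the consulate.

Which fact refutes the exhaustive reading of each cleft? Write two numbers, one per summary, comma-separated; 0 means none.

(i): focus "at the consulate". Looking for Keiko as agent and the harpsichord as thing and Marisol as recipient with some other setting — fact (1) has at the clinic there. Refuted.
(ii): focus "Keiko". Looking for the harpsichord as thing and Marisol as recipient and at the consulate as setting with some other agent — fact (4) has Rahul there. Refuted.

1, 4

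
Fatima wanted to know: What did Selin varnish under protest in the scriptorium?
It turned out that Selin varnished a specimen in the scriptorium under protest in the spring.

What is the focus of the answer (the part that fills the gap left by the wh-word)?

a specimen

The wh-word "what" asks about the direct object.
In the answer, "Selin", "in the scriptorium" and "under protest" are given — repeated from the question.
"in the spring" is also new, but it specifies the time, which is not what the question asks about — so it is not the focus.
The constituent filling the direct object gap is "a specimen"; that is the focus.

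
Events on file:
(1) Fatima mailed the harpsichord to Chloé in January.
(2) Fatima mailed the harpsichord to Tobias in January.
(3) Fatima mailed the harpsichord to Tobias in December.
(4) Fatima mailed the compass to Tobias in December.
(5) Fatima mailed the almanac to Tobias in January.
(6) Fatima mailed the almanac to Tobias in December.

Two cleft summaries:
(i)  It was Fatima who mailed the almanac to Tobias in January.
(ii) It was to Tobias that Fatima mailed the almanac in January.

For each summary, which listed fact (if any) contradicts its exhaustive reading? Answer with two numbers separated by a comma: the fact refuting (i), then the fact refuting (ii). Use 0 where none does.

Summary (i) focuses "Fatima" (the agent); background the almanac as thing and Tobias as recipient and in January as setting. No fact matches that background with a different agent, so 0.
Summary (ii) focuses "Tobias" (the recipient); background Fatima as agent and the almanac as thing and in January as setting. No fact matches that background with a different recipient, so 0.

0, 0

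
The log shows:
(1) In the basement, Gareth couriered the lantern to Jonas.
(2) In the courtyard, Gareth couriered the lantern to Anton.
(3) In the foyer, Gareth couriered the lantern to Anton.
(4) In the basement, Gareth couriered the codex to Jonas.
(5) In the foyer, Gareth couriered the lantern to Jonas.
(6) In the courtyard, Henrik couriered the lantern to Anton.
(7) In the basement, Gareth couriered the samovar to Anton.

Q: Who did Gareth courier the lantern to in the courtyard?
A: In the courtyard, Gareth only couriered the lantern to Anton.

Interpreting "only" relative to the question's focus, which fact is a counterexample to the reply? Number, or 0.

Answering "Who did ... to ...?" puts focus on the recipient — here, "Anton".
So "only" ranges over recipients; the rest (same agent, thing, setting (Gareth / the lantern / in the courtyard)) is presupposed.
No listed fact shares that background with another recipient. Nothing contradicts the reply.
(Fact (3) would refute a reading with focus on the setting — but that is not what the question asks.)

0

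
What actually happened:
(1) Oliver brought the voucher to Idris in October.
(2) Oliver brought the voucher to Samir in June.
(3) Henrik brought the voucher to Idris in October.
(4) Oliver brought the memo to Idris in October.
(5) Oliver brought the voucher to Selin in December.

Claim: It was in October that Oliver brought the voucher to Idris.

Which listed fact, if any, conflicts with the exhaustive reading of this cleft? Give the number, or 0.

0

The cleft puts "in October" in focus and presupposes the open proposition with agent = Oliver, thing = the voucher, recipient = Idris.
Exhaustivity: in October is the only setting satisfying that background.
Every other fact differs from the presupposition on some backgrounded slot, so none challenges the exhaustivity.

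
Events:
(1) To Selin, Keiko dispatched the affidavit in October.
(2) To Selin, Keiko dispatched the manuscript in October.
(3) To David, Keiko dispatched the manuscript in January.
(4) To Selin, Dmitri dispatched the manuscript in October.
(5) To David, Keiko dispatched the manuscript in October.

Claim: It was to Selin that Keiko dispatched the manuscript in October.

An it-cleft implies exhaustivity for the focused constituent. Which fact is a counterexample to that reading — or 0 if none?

5

Focus of the cleft: "Selin" (the recipient). Presupposed background: agent = Keiko, thing = the manuscript, setting = in October.
The exhaustive reading says no other recipient fits that background.
Fact (5) shares the background but with recipient = David; exhaustivity is violated.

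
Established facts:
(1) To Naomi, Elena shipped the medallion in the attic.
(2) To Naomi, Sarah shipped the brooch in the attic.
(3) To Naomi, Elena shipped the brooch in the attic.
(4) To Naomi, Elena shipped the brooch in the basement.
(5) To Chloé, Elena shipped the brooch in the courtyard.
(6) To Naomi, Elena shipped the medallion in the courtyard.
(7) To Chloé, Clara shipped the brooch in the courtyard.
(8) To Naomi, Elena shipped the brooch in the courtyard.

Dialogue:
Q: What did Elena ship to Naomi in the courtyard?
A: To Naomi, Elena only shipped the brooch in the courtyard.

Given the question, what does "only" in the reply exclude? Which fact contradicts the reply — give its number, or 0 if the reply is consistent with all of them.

Answering "What did ...?" puts focus on the thing — here, "the brooch".
"Only" then excludes alternative things while the background — Elena as agent and Naomi as recipient and in the courtyard as setting — is held fixed.
Fact (6) keeps Elena as agent and Naomi as recipient and in the courtyard as setting but has thing = the medallion; that refutes the reply.
(Fact (5) would refute a reading with focus on the recipient — but that is not what the question asks.)

6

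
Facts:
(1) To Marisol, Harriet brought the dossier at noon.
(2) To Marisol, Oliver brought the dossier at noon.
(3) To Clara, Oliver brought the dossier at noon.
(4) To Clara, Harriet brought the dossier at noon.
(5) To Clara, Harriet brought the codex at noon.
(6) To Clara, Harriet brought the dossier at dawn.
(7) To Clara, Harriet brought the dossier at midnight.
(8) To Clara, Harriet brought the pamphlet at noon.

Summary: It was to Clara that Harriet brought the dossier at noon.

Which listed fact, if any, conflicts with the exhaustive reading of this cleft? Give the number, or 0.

Focus of the cleft: "Clara" (the recipient). Presupposed background: same agent, thing, setting (Harriet / the dossier / at noon).
Exhaustivity: Clara is the only recipient satisfying that background.
Fact (1) shares the background but with recipient = Marisol; exhaustivity is violated.

1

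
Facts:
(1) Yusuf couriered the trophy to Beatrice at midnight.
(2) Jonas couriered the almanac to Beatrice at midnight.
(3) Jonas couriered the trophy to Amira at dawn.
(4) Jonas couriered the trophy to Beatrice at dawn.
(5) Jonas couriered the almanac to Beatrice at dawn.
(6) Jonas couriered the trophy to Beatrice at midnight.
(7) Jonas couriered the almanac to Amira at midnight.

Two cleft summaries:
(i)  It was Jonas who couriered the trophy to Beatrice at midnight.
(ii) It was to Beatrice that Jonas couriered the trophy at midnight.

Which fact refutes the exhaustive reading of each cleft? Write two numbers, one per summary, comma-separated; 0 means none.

Summary (i) focuses "Jonas" (the agent); background thing = the trophy, recipient = Beatrice, setting = at midnight. Fact (1) matches that background with agent = Yusuf — refutes (i).
Summary (ii) focuses "Beatrice" (the recipient); background agent = Jonas, thing = the trophy, setting = at midnight. No fact matches that background with a different recipient, so 0.

1, 0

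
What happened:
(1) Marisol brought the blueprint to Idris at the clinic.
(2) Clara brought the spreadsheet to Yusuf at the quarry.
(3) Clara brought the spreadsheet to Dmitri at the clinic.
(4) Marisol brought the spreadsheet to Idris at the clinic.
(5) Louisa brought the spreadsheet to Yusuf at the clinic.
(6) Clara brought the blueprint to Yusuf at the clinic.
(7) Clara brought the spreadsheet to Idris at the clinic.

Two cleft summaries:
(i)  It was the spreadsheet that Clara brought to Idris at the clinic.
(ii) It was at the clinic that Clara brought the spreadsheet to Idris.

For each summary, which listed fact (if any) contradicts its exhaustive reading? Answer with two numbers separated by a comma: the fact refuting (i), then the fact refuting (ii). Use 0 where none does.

Summary (i) focuses "the spreadsheet" (the thing); background agent = Clara, recipient = Idris, setting = at the clinic. No fact matches that background with a different thing, so 0.
Summary (ii) focuses "at the clinic" (the setting); background agent = Clara, thing = the spreadsheet, recipient = Idris. No fact matches that background with a different setting, so 0.

0, 0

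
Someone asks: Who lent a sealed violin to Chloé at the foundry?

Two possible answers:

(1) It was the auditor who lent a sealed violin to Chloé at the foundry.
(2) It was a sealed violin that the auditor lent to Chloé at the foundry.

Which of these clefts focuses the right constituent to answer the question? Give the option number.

The question word "who" targets the subject (agent).
Option (1) clefts "the auditor" — that matches what the question asks about.
Option (2) clefts "a sealed violin" — the direct object, not what was asked.
So the congruent reply is (1).

1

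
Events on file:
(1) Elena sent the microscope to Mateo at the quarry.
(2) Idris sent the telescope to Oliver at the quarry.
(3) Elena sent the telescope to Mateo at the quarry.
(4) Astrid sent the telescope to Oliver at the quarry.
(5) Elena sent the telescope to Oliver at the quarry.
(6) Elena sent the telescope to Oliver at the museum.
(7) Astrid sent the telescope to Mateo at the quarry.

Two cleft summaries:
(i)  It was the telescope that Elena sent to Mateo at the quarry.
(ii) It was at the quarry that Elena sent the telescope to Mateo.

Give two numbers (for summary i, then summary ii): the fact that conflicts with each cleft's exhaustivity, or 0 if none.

1, 0

(i): focus "the telescope". Looking for Elena as agent and Mateo as recipient and at the quarry as setting with some other thing — fact (1) has the microscope there. Refuted.
(ii): focus "at the quarry". No fact shares Elena as agent and the telescope as thing and Mateo as recipient with a different setting. 0.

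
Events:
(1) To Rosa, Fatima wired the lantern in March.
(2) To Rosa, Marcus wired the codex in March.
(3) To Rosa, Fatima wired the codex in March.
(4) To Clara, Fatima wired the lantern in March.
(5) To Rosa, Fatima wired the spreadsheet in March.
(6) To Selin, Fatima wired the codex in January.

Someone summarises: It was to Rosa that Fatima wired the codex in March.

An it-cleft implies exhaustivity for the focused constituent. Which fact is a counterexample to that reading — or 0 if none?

The cleft puts "Rosa" in focus and presupposes the open proposition with Fatima as agent and the codex as thing and in March as setting.
The exhaustive reading says no other recipient fits that background.
Every other fact differs from the presupposition on some backgrounded slot, so none challenges the exhaustivity.

0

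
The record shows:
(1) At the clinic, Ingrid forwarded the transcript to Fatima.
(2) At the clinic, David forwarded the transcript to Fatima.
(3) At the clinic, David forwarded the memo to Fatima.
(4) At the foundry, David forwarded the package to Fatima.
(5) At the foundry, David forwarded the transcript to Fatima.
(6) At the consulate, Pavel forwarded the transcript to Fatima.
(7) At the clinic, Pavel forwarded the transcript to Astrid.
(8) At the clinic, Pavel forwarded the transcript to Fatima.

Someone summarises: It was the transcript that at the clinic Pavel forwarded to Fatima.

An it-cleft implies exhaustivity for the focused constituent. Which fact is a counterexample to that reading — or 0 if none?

0

The cleft puts "the transcript" in focus and presupposes the open proposition with Pavel as agent and Fatima as recipient and at the clinic as setting.
Exhaustivity: the transcript is the only thing satisfying that background.
Every other fact differs from the presupposition on some backgrounded slot, so none challenges the exhaustivity.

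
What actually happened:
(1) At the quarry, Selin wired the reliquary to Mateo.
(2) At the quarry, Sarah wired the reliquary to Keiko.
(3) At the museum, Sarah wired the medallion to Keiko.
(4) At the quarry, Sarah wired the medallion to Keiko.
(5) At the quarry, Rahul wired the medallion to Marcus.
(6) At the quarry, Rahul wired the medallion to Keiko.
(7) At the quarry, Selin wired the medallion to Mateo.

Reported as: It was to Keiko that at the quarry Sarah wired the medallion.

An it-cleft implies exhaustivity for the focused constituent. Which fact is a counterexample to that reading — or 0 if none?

Focus of the cleft: "Keiko" (the recipient). Presupposed background: Sarah as agent and the medallion as thing and at the quarry as setting.
Exhaustivity: Keiko is the only recipient satisfying that background.
No listed fact matches the background with a different recipient. Exhaustivity holds.

0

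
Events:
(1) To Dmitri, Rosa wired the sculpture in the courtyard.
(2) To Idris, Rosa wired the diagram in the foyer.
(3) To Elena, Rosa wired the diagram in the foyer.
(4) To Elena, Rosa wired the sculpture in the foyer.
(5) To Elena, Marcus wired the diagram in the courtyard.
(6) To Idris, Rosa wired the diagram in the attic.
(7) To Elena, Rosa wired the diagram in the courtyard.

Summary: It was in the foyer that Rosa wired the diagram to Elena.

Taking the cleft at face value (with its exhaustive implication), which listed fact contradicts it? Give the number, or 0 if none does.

7

Focus of the cleft: "in the foyer" (the setting). Presupposed background: same agent, thing, recipient (Rosa / the diagram / Elena).
Exhaustivity: in the foyer is the only setting satisfying that background.
But fact (7) also has same agent, thing, recipient (Rosa / the diagram / Elena), with setting = in the courtyard — so the exhaustive reading fails.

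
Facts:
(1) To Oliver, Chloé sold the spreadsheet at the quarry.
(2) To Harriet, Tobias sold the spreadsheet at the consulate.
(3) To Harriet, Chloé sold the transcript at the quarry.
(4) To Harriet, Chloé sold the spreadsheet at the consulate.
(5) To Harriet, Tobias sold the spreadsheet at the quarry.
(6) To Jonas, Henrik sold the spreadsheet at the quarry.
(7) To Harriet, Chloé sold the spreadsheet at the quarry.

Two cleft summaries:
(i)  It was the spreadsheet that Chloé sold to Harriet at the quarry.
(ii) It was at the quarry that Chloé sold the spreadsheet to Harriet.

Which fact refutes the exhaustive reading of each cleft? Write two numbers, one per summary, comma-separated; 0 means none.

(i): focus "the spreadsheet". Looking for Chloé as agent and Harriet as recipient and at the quarry as setting with some other thing — fact (3) has the transcript there. Refuted.
(ii): focus "at the quarry". Looking for Chloé as agent and the spreadsheet as thing and Harriet as recipient with some other setting — fact (4) has at the consulate there. Refuted.

3, 4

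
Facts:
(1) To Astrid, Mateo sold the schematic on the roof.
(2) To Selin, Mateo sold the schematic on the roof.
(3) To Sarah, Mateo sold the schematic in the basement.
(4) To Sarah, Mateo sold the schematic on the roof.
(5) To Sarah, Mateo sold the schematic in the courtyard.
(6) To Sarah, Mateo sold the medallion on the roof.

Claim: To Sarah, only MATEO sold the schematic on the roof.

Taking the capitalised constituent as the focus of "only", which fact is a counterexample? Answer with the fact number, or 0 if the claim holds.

0

The capitals mark "Mateo" as focus. So "only" rules out other agents, with the rest (the schematic as thing and Sarah as recipient and on the roof as setting) as background.
Every other fact changes something in the background, not just the agent. Nothing refutes the claim.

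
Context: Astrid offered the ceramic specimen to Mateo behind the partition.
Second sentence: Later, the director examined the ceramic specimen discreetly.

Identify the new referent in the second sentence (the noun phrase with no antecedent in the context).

"the ceramic specimen" in the second sentence is given — already mentioned in the context.
"the director" has no antecedent in the context; it is discourse-new.

the director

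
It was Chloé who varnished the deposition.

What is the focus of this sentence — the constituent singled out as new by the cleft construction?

In an it-cleft "It was X that/who ...", the clefted constituent X is the focus; the that/who-clause expresses the presupposed open proposition.
Here the focus is "Chloé". The backgrounded (presupposed) material includes "the deposition".

Chloé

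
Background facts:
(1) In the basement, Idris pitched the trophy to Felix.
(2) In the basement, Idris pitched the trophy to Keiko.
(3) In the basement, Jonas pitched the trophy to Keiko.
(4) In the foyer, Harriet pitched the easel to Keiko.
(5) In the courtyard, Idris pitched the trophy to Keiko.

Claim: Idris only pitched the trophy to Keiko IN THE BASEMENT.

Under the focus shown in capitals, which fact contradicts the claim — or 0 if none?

5

Focus (in capitals) is "in the basement" — the setting. "Only" excludes alternative settings while holding fixed same agent, thing, recipient (Idris / the trophy / Keiko).
Fact (5) shares the background but differs in setting (in the courtyard) — a counterexample.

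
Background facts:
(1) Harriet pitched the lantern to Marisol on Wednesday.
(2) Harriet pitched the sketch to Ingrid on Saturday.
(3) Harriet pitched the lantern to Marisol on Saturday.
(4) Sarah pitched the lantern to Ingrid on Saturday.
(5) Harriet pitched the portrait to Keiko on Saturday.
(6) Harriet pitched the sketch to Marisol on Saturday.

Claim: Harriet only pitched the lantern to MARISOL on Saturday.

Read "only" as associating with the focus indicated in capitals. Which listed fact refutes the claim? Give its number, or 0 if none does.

Focus (in capitals) is "Marisol" — the recipient. "Only" excludes alternative recipients while holding fixed same agent, thing, setting (Harriet / the lantern / on Saturday).
Every other fact changes something in the background, not just the recipient. Nothing refutes the claim.

0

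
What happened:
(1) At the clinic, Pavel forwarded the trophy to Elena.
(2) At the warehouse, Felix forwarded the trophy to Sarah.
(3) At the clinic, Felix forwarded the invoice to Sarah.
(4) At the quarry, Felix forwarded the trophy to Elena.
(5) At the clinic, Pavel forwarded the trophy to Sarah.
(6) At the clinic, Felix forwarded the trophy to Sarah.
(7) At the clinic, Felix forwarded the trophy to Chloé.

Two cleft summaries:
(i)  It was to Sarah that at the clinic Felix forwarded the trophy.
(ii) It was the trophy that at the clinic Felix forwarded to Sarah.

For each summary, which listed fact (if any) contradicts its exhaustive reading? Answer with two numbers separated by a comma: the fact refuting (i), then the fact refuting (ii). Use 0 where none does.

7, 3

(i): focus "Sarah". Looking for agent = Felix, thing = the trophy, setting = at the clinic with some other recipient — fact (7) has Chloé there. Refuted.
(ii): focus "the trophy". Looking for agent = Felix, recipient = Sarah, setting = at the clinic with some other thing — fact (3) has the invoice there. Refuted.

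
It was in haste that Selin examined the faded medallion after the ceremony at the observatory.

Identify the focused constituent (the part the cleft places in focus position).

In an it-cleft "It was X that/who ...", the clefted constituent X is the focus; the that/who-clause expresses the presupposed open proposition.
Here the focus is "in haste". The backgrounded (presupposed) material includes "Selin", "the faded medallion", "after the ceremony" and "at the observatory".

in haste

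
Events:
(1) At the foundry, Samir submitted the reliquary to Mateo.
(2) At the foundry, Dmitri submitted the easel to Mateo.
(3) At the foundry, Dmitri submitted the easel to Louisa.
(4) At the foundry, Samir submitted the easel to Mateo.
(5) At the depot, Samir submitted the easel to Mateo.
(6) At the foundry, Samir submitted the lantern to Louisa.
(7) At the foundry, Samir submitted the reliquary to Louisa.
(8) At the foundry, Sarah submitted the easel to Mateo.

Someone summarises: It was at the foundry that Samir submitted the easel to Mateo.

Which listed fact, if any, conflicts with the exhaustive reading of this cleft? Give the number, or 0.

5

Focus of the cleft: "at the foundry" (the setting). Presupposed background: agent = Samir, thing = the easel, recipient = Mateo.
The exhaustive reading says no other setting fits that background.
But fact (5) also has agent = Samir, thing = the easel, recipient = Mateo, with setting = at the depot — so the exhaustive reading fails.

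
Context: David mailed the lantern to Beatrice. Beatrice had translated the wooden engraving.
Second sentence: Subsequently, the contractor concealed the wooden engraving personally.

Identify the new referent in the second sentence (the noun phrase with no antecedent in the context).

the contractor

"the wooden engraving" in the second sentence is given — already mentioned in the context.
"the contractor" has no antecedent in the context; it is discourse-new.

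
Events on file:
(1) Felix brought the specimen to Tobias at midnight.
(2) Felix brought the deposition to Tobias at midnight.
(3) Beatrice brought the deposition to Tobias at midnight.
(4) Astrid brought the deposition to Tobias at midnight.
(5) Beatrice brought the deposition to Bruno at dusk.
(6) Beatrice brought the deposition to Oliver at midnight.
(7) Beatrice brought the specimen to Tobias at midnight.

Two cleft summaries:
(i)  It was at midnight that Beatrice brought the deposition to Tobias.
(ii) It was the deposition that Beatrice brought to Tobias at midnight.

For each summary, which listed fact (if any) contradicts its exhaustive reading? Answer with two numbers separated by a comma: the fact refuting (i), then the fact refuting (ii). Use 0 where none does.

0, 7

(i): focus "at midnight". No fact shares same agent, thing, recipient (Beatrice / the deposition / Tobias) with a different setting. 0.
(ii): focus "the deposition". Looking for same agent, recipient, setting (Beatrice / Tobias / at midnight) with some other thing — fact (7) has the specimen there. Refuted.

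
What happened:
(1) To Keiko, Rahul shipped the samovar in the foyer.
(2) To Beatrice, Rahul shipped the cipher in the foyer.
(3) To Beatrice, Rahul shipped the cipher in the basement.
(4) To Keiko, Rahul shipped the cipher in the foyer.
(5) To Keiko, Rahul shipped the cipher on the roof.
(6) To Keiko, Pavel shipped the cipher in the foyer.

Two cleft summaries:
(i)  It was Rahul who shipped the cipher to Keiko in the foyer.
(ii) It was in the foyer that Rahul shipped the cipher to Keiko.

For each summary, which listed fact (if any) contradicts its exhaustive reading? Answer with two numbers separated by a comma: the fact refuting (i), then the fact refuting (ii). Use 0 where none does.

6, 5

Summary (i) focuses "Rahul" (the agent); background the cipher as thing and Keiko as recipient and in the foyer as setting. Fact (6) matches that background with agent = Pavel — refutes (i).
Summary (ii) focuses "in the foyer" (the setting); background Rahul as agent and the cipher as thing and Keiko as recipient. Fact (5) matches that background with setting = on the roof — refutes (ii).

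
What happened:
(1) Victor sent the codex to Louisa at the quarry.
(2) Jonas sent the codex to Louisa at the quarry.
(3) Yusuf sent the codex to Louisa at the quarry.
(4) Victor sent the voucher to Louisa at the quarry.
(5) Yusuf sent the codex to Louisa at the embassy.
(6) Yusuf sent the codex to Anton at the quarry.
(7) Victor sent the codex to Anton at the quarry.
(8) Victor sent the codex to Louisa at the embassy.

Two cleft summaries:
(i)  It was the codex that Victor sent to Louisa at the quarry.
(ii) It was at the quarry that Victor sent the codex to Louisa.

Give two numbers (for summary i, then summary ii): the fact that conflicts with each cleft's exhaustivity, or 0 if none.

4, 8

(i): focus "the codex". Looking for Victor as agent and Louisa as recipient and at the quarry as setting with some other thing — fact (4) has the voucher there. Refuted.
(ii): focus "at the quarry". Looking for Victor as agent and the codex as thing and Louisa as recipient with some other setting — fact (8) has at the embassy there. Refuted.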